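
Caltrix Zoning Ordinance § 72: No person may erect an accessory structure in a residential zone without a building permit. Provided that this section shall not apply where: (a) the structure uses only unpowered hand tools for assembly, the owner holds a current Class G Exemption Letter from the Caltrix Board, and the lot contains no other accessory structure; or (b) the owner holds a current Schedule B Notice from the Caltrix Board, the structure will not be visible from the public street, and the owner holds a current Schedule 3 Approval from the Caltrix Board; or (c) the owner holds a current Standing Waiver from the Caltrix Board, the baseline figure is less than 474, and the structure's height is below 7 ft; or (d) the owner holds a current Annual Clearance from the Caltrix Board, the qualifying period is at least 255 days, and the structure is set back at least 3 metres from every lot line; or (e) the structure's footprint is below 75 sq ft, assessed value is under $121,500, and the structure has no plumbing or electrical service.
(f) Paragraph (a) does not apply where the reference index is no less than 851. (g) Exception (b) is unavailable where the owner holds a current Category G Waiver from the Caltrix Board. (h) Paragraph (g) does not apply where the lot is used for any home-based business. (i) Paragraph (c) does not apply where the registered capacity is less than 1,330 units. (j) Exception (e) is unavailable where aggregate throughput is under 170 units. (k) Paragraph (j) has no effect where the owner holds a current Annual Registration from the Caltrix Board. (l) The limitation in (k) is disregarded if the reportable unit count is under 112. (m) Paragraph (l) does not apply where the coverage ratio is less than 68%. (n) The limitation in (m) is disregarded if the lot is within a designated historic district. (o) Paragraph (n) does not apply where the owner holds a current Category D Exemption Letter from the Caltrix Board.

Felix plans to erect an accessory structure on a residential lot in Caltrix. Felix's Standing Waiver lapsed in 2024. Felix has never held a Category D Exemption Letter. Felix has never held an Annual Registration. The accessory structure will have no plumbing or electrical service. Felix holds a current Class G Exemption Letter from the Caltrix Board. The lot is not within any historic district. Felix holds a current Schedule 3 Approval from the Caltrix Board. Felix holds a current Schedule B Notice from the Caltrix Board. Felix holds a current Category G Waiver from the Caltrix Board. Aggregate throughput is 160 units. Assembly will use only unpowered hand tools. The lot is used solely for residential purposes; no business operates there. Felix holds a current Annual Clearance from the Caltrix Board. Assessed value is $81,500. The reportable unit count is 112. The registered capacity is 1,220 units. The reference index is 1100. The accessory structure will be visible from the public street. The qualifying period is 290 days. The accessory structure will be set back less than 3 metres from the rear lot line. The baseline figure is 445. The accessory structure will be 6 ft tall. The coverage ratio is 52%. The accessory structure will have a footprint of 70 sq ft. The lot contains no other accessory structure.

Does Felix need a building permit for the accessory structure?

Yes — Felix must obtain a building permit.

All of (a)'s requirements are met (assembly uses only hand tools; a current Class G Exemption Letter is held; the lot has no other accessory structure). Turning to paragraph (f): (f) is engaged — the reference index is 1,100, meeting the 851 threshold. (a) is therefore removed.
Exception (b) fails — the structure will be visible from the street.
Exception (c) requires that the owner holds a current Standing Waiver from the Caltrix Board; but there is no Standing Waiver in force, so (c) is unavailable.
Exception (d) requires that the structure is set back at least 3 metres from every lot line; but the rear setback is under 3 m, so (d) is unavailable.
Exception (e)'s conditions are all satisfied: the structure's footprint is 70 sq ft, below the 75 sq ft limit; assessed value is $81,500, under the $121,500 limit; there is no plumbing or electrical service. But: (j) operates against (e): aggregate throughput is 160 units, under the 170 units limit. (k), which would lift (j), is not triggered — the Annual Registration is not current. Exception (e) does not apply.
No exception is made out. Felix falls within the general rule.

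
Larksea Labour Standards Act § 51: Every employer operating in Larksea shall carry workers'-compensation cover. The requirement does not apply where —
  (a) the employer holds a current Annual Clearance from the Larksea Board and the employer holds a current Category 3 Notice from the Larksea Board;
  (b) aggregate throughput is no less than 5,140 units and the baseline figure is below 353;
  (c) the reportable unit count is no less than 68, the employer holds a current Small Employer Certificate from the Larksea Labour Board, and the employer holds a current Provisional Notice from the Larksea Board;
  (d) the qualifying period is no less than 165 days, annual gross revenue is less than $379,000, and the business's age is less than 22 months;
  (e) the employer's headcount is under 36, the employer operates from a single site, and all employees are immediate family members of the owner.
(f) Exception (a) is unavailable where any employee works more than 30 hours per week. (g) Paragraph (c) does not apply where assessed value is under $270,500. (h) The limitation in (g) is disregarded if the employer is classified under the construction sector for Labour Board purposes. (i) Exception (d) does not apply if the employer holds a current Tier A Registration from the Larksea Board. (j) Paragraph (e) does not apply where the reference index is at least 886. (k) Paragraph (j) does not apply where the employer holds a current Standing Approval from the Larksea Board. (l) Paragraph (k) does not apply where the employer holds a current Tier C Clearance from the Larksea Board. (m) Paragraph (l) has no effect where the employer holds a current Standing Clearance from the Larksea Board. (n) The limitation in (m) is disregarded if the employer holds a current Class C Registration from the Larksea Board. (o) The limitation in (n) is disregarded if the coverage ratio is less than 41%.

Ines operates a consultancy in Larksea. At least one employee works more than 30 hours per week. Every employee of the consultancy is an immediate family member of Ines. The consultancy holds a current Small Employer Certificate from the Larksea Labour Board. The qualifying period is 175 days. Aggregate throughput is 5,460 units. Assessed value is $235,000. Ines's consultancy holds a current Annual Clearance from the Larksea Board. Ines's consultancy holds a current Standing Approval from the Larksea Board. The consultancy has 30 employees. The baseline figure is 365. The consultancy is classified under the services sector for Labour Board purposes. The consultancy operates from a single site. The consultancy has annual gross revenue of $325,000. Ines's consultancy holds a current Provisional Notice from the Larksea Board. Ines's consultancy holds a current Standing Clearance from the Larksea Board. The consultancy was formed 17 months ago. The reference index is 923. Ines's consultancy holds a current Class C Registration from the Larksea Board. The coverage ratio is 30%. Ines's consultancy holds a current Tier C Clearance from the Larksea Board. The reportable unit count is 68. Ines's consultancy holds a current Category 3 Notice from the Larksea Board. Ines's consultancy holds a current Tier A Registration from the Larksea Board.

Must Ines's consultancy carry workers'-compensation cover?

No — exception (e) applies; Ines's consultancy is not required to carry workers'-compensation cover.

Exception (a): a current Annual Clearance is held; a current Category 3 Notice is held — every condition holds. But: (f) is triggered — at least one employee exceeds 30 hours/week. (a) is therefore removed.
Exception (b) requires that the baseline figure is below 353; but the baseline figure is 365, not below 353, so (b) is unavailable.
All of (c)'s requirements are met (the reportable unit count is 68, meeting the 68 threshold; a current Small Employer Certificate is held; a current Provisional Notice is held). However, paragraphs (g)–(h) must be considered: (g) operates against (c): assessed value is $235,000, under the $270,500 limit. (h), which would lift (g), does not operate here — the consultancy is classified under the services sector. So (c) is unavailable.
Exception (d) is satisfied on its face — the qualifying period is 175 days, meeting the 165 days threshold; annual gross revenue is $325,000, less than the $379,000 limit; the business's age is 17 months, less than the 22 months limit. Turning to paragraph (i): (i) operates against (d): a current Tier A Registration is held. (d) is therefore removed.
All of (e)'s requirements are met (the employer's headcount is 30, under the 36 limit; the employer operates from a single site; every employee is an immediate family member). Applying paragraphs (j)–(o): (j) would limit (e) — the reference index is 923, meeting the 886 threshold — but (k) sets (j) aside: (k) applies — a current Standing Approval is held. (l) is engaged (a current Tier C Clearance is held), but is itself disapplied by (m): (m) is engaged — a current Standing Clearance is held. (n) would limit (m) — a current Class C Registration is held — but (o) sets (n) aside: (o) applies — the coverage ratio is 30%, less than the 41% limit. Exception (e) stands.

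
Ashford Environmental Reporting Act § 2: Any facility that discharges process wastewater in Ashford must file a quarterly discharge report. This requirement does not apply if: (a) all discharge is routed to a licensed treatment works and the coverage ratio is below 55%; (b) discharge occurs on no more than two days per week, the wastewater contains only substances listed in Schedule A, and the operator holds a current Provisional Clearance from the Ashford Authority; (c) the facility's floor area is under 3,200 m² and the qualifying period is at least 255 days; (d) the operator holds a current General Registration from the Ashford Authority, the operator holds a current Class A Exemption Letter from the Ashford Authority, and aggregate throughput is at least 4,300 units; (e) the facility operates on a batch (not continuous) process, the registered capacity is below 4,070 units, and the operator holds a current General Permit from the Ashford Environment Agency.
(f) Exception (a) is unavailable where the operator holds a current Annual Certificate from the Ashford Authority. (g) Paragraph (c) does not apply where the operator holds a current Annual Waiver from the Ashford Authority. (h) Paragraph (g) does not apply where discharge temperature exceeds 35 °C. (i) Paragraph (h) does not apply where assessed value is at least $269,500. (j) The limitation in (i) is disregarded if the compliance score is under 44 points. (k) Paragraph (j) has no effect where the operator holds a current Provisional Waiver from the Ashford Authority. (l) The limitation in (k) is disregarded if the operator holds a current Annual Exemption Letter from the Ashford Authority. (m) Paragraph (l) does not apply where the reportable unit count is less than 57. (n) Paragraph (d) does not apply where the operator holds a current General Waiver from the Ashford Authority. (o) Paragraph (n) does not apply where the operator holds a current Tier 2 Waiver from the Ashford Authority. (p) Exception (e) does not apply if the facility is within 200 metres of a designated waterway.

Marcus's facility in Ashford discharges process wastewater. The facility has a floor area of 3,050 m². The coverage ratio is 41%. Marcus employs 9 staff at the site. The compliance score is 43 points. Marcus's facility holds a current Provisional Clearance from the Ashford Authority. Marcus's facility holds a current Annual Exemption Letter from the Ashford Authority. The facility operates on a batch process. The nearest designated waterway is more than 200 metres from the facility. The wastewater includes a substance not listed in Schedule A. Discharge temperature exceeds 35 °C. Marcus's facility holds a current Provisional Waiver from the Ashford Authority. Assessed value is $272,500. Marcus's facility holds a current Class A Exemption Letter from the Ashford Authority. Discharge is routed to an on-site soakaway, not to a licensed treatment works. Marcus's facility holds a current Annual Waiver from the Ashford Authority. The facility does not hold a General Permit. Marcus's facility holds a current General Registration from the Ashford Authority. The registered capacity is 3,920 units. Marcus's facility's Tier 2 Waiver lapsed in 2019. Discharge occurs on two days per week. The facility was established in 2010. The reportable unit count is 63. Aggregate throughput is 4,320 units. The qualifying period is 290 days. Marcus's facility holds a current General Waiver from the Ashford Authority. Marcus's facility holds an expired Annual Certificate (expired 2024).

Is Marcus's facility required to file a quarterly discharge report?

Exception (a) fails — discharge is not routed to a licensed treatment works.
Exception (b) requires that the wastewater contains only substances listed in Schedule A; but the wastewater includes a non-Schedule-A substance, so (b) is unavailable.
Exception (c)'s conditions are all satisfied: the facility's floor area is 3,050 m², under the 3,200 m² limit; the qualifying period is 290 days, meeting the 255 days threshold. Considering the limiting provisions: (g) would limit (c) — a current Annual Waiver is held — but (h) sets (g) aside: (h) operates against (g): discharge temperature exceeds 35 °C. (i) would limit (h) — assessed value is $272,500, meeting the $269,500 threshold — but (j) sets (i) aside: (j) operates — the compliance score is 43 points, under the 44 points limit. (k) applies (a current Provisional Waiver is held), but is itself disapplied by (l): (l) operates against (k): a current Annual Exemption Letter is held. (m) is not engaged (the reportable unit count is 63, not less than 57), so (l) stands. So (c) applies.
Exception (d)'s conditions are all satisfied: a current General Registration is held; a current Class A Exemption Letter is held; aggregate throughput is 4,320 units, meeting the 4,300 units threshold. Turning to paragraphs (n)–(o): (n) operates against (d): a current General Waiver is held. (o), which would lift (n), is inapplicable — there is no Tier 2 Waiver in force. So (d) is unavailable.
Exception (e) requires that the operator holds a current General Permit from the Ashford Environment Agency; but no General Permit is held, so (e) is unavailable.

No — exception (c) applies; Marcus's facility is not required to file a quarterly discharge report.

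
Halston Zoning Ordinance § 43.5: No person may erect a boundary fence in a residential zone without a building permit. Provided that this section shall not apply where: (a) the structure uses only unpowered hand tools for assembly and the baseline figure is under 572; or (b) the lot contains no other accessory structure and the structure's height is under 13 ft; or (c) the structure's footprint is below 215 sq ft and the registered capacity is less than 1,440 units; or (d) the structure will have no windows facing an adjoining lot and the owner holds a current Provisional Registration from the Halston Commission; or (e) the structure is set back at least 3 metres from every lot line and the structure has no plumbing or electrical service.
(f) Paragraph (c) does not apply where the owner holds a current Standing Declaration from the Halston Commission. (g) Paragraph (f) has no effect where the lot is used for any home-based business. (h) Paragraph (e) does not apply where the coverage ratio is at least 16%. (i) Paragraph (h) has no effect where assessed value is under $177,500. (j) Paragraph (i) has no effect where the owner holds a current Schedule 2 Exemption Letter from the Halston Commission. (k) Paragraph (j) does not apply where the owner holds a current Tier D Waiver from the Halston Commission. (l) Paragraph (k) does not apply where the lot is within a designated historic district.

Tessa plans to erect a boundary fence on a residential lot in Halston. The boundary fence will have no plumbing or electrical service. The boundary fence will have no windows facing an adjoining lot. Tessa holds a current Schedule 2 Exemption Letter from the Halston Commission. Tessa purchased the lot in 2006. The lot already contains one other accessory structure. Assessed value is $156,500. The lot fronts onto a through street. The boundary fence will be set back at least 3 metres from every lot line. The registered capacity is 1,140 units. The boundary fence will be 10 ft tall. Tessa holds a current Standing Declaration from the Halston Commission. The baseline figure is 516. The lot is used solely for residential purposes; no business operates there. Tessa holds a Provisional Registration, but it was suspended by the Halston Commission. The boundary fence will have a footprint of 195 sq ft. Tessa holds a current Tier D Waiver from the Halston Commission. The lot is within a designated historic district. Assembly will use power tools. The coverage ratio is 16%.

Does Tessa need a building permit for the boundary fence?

Exception (a) does not apply: assembly uses power tools.
Exception (b) requires that the lot contains no other accessory structure; but the lot already has another accessory structure, so (b) is unavailable.
Exception (c): the structure's footprint is 195 sq ft, below the 215 sq ft limit; the registered capacity is 1,140 units, less than the 1,440 units limit — every condition holds. But applying paragraphs (f)–(g): (f) operates against (c): a current Standing Declaration is held. (g) is not engaged (the lot is solely residential), so (f) stands. So (c) is unavailable.
Exception (d) does not apply: the Provisional Registration is not current.
Exception (e): the setback is at least 3 m on every side; there is no plumbing or electrical service — every condition holds. However, paragraphs (h)–(l) must be considered: (h) is triggered — the coverage ratio is 16%, meeting the 16% threshold. (i) would limit (h) — assessed value is $156,500, under the $177,500 limit — but (j) sets (i) aside: (j) is triggered — a current Schedule 2 Exemption Letter is held. (k) is engaged (a current Tier D Waiver is held), but is set aside by (l): (l) operates against (k): the lot is in a historic district. Exception (e) does not apply.
No exception displaces § 43.5.

Yes — Tessa must obtain a building permit.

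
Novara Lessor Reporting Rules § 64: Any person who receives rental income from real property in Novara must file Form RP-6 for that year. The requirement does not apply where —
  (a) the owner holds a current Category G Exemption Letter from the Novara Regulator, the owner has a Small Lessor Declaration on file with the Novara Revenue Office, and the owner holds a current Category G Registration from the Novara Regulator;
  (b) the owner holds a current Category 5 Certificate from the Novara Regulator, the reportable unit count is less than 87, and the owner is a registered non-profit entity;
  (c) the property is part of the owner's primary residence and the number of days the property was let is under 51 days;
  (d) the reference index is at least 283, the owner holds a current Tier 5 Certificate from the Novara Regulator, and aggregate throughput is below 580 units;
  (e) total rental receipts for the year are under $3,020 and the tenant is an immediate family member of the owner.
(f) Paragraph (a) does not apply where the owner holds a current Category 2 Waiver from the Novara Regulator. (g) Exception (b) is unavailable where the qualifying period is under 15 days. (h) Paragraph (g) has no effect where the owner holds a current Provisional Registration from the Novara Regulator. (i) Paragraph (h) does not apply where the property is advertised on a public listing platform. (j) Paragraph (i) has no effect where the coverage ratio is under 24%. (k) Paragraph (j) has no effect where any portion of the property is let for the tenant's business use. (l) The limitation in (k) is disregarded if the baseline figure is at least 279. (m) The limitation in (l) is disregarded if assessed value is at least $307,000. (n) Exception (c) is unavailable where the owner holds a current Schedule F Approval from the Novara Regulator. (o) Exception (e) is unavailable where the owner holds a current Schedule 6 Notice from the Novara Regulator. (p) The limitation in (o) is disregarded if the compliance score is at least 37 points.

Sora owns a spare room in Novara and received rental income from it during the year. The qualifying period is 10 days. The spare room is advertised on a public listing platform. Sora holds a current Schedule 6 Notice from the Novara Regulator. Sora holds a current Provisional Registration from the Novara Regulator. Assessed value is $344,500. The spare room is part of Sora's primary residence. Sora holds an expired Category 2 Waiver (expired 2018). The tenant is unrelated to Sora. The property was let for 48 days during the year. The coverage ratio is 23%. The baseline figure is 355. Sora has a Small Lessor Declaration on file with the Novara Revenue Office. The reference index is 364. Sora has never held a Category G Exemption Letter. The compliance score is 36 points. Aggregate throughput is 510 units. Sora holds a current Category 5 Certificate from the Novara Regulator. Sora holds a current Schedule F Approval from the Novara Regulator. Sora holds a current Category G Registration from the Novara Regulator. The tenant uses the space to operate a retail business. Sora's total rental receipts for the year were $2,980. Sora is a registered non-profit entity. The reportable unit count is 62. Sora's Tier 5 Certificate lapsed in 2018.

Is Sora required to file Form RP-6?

Exception (a) does not apply: there is no Category G Exemption Letter in force.
Exception (b) is satisfied on its face — a current Category 5 Certificate is held; the reportable unit count is 62, less than the 87 limit; Sora is a registered non-profit. However, paragraphs (g)–(m) must be considered: (g) operates against (b): the qualifying period is 10 days, under the 15 days limit. (h) would limit (g) — a current Provisional Registration is held — but (i) sets (h) aside: (i) operates against (h): the property is publicly advertised. (j) would limit (i) — the coverage ratio is 23%, under the 24% limit — but (k) sets (j) aside: (k) is engaged — the space is let for business use. (l) would limit (k) — the baseline figure is 355, meeting the 279 threshold — but (m) sets (l) aside: (m) is engaged — assessed value is $344,500, meeting the $307,000 threshold. Exception (b) does not apply.
Exception (c) is satisfied on its face — the spare room is part of the primary residence; the number of days the property was let is 48 days, under the 51 days limit. But: (n) applies — a current Schedule F Approval is held. Exception (c) does not apply.
Exception (d) fails — there is no Tier 5 Certificate in force.
Exception (e) does not apply: the tenant is unrelated to the owner.
No exception is made out. Sora falls within the general rule.

Yes — Sora must file Form RP-6.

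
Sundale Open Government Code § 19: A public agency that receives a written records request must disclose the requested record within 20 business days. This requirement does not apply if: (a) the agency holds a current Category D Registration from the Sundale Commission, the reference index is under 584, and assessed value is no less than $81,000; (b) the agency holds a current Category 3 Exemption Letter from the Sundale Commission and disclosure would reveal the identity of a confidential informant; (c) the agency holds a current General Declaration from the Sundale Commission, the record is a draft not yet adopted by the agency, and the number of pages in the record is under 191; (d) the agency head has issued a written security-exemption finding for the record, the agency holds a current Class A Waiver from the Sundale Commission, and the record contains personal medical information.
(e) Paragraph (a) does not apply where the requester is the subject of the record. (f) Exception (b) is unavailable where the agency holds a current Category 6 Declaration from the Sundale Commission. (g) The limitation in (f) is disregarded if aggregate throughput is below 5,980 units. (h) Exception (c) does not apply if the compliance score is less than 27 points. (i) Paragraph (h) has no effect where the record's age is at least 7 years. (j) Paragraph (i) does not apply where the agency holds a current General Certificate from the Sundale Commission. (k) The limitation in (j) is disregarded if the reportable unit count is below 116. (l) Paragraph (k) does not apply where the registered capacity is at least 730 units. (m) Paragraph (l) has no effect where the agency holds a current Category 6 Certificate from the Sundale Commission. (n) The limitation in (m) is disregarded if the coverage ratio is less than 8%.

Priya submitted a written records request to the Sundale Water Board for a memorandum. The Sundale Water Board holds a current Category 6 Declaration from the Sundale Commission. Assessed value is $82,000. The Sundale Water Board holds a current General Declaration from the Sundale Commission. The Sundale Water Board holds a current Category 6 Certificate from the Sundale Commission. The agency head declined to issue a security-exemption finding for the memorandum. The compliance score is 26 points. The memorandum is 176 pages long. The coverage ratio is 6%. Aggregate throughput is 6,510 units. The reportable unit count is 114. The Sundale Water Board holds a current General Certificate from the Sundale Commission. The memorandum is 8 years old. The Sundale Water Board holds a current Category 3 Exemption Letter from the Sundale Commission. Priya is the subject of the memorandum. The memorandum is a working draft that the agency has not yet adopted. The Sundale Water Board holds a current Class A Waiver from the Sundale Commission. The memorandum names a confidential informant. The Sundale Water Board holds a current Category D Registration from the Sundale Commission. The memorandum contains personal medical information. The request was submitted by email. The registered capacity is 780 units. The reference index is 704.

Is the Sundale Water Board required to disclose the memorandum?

Yes — the Sundale Water Board must disclose the memorandum.

Exception (a) fails — the reference index is 704, not under 584.
All of (b)'s requirements are met (a current Category 3 Exemption Letter is held; the memorandum names a confidential informant). Turning to paragraphs (f)–(g): (f) operates against (b): a current Category 6 Declaration is held. (g) is inapplicable (aggregate throughput is 6,510 units, not below 5,980 units), so (f) stands. Exception (b) does not apply.
Exception (c) is satisfied on its face — a current General Declaration is held; the memorandum is an unadopted draft; the number of pages in the record is 176, under the 191 limit. But applying paragraphs (h)–(n): (h) applies — the compliance score is 26 points, less than the 27 points limit. (i) is engaged (the record's age is 8 years, meeting the 7 years threshold), but is itself disapplied by (j): (j) operates against (i): a current General Certificate is held. (k) would limit (j) — the reportable unit count is 114, below the 116 limit — but (l) sets (k) aside: (l) applies — the registered capacity is 780 units, meeting the 730 units threshold. (m) would limit (l) — a current Category 6 Certificate is held — but (n) sets (m) aside: (n) is engaged — the coverage ratio is 6%, less than the 8% limit. (c) is therefore removed.
Exception (d) fails — the agency head declined to issue a security-exemption finding.
No exception displaces § 19.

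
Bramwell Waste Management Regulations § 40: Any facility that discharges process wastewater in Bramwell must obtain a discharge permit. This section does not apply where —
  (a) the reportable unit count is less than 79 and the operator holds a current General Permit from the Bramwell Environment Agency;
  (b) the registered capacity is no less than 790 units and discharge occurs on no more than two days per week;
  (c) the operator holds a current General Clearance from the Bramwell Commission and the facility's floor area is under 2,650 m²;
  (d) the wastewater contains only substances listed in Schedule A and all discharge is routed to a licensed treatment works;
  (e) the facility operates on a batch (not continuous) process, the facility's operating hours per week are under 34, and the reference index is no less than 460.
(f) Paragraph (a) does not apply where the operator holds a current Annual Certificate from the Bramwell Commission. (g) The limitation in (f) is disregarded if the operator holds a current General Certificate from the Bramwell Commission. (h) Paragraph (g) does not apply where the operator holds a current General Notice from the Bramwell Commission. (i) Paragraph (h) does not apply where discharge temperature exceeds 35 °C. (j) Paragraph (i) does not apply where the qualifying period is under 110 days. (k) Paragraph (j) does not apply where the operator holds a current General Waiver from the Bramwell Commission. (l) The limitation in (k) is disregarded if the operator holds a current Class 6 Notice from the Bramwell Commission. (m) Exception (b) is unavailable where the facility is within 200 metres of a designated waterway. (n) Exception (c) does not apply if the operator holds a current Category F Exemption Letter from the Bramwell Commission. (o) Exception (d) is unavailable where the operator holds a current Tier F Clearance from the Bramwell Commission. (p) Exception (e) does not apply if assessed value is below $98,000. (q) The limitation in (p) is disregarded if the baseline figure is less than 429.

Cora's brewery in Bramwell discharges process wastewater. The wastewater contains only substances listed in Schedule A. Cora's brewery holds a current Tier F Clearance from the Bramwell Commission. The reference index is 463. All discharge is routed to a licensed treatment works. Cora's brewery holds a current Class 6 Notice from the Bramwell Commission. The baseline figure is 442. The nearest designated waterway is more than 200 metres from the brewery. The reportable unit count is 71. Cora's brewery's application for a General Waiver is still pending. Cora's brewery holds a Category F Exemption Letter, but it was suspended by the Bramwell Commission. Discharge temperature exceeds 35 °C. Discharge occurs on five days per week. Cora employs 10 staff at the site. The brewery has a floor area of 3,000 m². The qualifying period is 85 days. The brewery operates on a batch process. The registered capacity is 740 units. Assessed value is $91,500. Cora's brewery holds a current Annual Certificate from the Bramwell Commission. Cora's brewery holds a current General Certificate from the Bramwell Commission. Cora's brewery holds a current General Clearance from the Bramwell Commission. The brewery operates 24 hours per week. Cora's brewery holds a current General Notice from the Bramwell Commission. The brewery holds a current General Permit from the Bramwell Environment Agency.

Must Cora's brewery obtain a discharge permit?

Exception (a) is satisfied on its face — the reportable unit count is 71, less than the 79 limit; a current General Permit is held. However, paragraphs (f)–(l) must be considered: (f) operates against (a): a current Annual Certificate is held. (g) would limit (f) — a current General Certificate is held — but (h) sets (g) aside: (h) operates against (g): a current General Notice is held. (i) would limit (h) — discharge temperature exceeds 35 °C — but (j) sets (i) aside: (j) operates against (i): the qualifying period is 85 days, under the 110 days limit. (k) does not operate here (no current General Waiver is held), so (j) stands. (a) is therefore removed.
Exception (b) requires that the registered capacity is no less than 790 units; but the registered capacity is 740 units, short of 790 units, so (b) is unavailable.
Exception (c) requires that the facility's floor area is under 2,650 m²; but the facility's floor area is 3,000 m², not under 2,650 m², so (c) is unavailable.
Exception (d): the wastewater is Schedule-A-only; discharge is routed to a licensed treatment works — every condition holds. However, paragraph (o) must be considered: (o) operates against (d): a current Tier F Clearance is held. Exception (d) does not apply.
Exception (e): the facility operates on a batch process; the facility's operating hours per week are 24, under the 34 limit; the reference index is 463, meeting the 460 threshold — every condition holds. But applying paragraphs (p)–(q): (p) is triggered — assessed value is $91,500, below the $98,000 limit. (q), which would lift (p), does not operate here — the baseline figure is 442, not less than 429. So (e) is unavailable.
No exception is made out. Cora's brewery falls within the general rule.

Yes — Cora's brewery must obtain a discharge permit.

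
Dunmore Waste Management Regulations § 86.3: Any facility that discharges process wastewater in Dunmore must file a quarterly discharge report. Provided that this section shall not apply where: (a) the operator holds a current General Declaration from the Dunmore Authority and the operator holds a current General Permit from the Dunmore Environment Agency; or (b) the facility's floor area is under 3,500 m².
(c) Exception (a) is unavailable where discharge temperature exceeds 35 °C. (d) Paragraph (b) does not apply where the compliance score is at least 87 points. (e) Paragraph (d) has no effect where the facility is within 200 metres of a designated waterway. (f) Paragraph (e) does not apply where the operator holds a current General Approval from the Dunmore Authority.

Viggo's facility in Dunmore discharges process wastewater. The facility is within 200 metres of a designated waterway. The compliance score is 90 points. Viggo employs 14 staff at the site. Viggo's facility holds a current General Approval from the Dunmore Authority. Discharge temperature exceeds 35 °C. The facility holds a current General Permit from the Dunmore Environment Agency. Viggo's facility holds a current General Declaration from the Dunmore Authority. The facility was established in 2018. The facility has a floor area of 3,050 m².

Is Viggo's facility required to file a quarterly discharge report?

Yes — Viggo's facility must file a quarterly discharge report.

Exception (a)'s conditions are all satisfied: a current General Declaration is held; a current General Permit is held. But: (c) operates against (a): discharge temperature exceeds 35 °C. Exception (a) does not apply.
Exception (b)'s conditions are all satisfied: the facility's floor area is 3,050 m², under the 3,500 m² limit. However, paragraphs (d)–(f) must be considered: (d) operates against (b): the compliance score is 90 points, meeting the 87 points threshold. (e) is engaged (the facility is within 200 m of a designated waterway), but is set aside by (f): (f) is triggered — a current General Approval is held. (b) is therefore removed.
No exception applies. The general rule governs.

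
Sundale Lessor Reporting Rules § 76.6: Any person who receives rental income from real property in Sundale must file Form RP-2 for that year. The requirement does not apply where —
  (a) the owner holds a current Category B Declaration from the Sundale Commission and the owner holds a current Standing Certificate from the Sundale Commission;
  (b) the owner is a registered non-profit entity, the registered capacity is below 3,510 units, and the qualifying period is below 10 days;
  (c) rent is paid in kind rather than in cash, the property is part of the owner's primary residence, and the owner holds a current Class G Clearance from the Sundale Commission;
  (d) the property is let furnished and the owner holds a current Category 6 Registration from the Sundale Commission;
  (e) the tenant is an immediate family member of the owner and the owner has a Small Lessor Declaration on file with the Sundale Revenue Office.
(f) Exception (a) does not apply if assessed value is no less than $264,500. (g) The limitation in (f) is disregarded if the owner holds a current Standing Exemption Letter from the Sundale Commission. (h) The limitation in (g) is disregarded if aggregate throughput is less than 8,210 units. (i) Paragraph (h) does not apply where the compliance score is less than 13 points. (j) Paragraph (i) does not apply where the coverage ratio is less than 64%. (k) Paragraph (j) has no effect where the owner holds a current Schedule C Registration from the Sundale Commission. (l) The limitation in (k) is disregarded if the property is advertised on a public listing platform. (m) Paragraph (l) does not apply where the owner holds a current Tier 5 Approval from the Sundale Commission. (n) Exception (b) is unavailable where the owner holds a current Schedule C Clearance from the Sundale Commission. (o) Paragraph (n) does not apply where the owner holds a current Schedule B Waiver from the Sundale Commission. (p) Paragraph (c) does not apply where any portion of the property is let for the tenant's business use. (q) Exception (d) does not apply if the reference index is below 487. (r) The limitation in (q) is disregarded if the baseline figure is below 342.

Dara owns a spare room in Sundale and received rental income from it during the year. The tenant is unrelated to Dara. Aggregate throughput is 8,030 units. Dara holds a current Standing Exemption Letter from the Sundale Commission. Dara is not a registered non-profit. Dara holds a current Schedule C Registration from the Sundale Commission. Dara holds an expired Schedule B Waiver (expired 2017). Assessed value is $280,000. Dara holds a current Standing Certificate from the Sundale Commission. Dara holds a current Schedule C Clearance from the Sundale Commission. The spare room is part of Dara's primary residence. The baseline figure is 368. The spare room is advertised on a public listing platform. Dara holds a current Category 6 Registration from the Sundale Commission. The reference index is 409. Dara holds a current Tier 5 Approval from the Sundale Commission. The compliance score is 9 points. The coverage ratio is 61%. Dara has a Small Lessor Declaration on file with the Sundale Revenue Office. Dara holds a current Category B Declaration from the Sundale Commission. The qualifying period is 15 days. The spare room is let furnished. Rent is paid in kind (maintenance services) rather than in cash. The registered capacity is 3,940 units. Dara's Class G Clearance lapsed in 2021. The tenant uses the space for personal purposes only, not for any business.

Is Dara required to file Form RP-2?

No — exception (a) applies; Dara is not required to file Form RP-2.

All of (a)'s requirements are met (a current Category B Declaration is held; a current Standing Certificate is held). As to paragraphs (f)–(m): (f) would limit (a) — assessed value is $280,000, meeting the $264,500 threshold — but (g) sets (f) aside: (g) operates against (f): a current Standing Exemption Letter is held. (h) applies (aggregate throughput is 8,030 units, less than the 8,210 units limit), but is overridden by (i): (i) operates against (h): the compliance score is 9 points, less than the 13 points limit. (j) is engaged (the coverage ratio is 61%, less than the 64% limit), but is itself disapplied by (k): (k) is engaged — a current Schedule C Registration is held. (l) would limit (k) — the property is publicly advertised — but (m) sets (l) aside: (m) operates — a current Tier 5 Approval is held. Exception (a) stands.
Exception (b) does not apply: Dara is not a registered non-profit.
Exception (c) fails — no current Class G Clearance is held.
All of (d)'s requirements are met (the property is let furnished; a current Category 6 Registration is held). But applying paragraphs (q)–(r): (q) is engaged — the reference index is 409, below the 487 limit. (r) does not operate here (the baseline figure is 368, not below 342), so (q) stands. (d) is therefore removed.
Exception (e) does not apply: the tenant is unrelated to the owner.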